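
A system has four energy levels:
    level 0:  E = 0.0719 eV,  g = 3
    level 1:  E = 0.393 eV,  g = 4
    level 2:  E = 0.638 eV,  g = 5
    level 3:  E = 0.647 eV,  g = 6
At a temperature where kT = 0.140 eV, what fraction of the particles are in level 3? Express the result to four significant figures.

0.02748

Eᵢ/kT = 0.513571, 2.80714, 4.55714, 4.62143.
Z = Σ gᵢe^(−Eᵢ/kT) = 3·e^(−0.513571) + 4·e^(−2.80714) + 5·e^(−4.55714) + 6·e^(−4.62143) = 1.79507 + 0.241510 + 0.0524601 + 0.0590323 = 2.14807.
P₃ = g₃ e^(−E₃/kT) / Z = 0.0590323/2.14807 = 0.02748.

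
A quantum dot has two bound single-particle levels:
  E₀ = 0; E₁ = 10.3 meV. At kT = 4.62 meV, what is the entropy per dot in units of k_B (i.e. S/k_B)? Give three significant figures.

0.319

Eᵢ/kT = 0, 2.2294.
Z = Σ e^(−Eᵢ/kT) = e^(−0) + e^(−2.2294) = 1.0000 + 0.10759 = 1.1076.
⟨E⟩ = Σ EᵢPᵢ = 1.0005 meV.
S/k_B = ln Z + ⟨E⟩/kT = ln(1.1076) + 1.0005/4.62 = 0.10220 + 0.21656 = 0.319.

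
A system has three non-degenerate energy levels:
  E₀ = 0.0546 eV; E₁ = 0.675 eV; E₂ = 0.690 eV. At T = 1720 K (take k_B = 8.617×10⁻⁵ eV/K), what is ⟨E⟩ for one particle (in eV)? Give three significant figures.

0.0723 eV

k_BT = 8.617×10⁻⁵ × 1720 K = 0.14821 eV.
Eᵢ/kT = 0.36840, 4.5543, 4.6556.
Z = Σ e^(−Eᵢ/kT) = e^(−0.36840) + e^(−4.5543) + e^(−4.6556) = 0.69184 + 0.010522 + 0.0095082 = 0.71187.
⟨E⟩ = Σ Eᵢ e^(−Eᵢ/kT) / Z = (0.0546·0.69184 + 0.675·0.010522 + 0.690·0.0095082) / 0.71187 = 0.0723 eV.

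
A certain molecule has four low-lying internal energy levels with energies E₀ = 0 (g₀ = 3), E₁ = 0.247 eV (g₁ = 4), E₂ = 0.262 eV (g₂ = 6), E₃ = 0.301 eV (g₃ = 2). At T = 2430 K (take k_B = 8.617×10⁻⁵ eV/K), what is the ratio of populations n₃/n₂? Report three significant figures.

0.277

k_BT = 8.617×10⁻⁵ × 2430 K = 0.20939 eV.
n₃/n₂ = (g₃/g₂) exp[−(E₃−E₂)/kT] = (2/6) × exp(−(0.039 eV)/(0.20939 eV)) = (2/6) × exp(-0.18626) = 0.277.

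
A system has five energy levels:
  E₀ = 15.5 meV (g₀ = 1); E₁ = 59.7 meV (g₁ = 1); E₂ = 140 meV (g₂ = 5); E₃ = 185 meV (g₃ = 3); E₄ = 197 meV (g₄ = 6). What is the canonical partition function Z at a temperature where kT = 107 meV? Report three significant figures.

Z = 4.27

Eᵢ/kT = 0.14486, 0.55794, 1.3084, 1.7290, 1.8411.
Z = Σ gᵢe^(−Eᵢ/kT) = 1·e^(−0.14486) + 1·e^(−0.55794) + 5·e^(−1.3084) + 3·e^(−1.7290) + 6·e^(−1.8411) = 0.86514 + 0.57239 + 1.3513 + 0.53239 + 0.95186 = 4.2731.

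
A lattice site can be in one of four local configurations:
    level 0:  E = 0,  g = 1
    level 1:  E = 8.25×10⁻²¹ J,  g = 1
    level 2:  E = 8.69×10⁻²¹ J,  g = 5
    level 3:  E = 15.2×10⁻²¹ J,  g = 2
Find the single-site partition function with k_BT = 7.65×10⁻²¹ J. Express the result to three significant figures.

Z = 3.22

Eᵢ/kT = 0, 1.0784, 1.1359, 1.9869.
Z = Σ gᵢe^(−Eᵢ/kT) = 1·e^(−0) + 1·e^(−1.0784) + 5·e^(−1.1359) + 2·e^(−1.9869) = 1.0000 + 0.34014 + 1.6057 + 0.27424 = 3.2201.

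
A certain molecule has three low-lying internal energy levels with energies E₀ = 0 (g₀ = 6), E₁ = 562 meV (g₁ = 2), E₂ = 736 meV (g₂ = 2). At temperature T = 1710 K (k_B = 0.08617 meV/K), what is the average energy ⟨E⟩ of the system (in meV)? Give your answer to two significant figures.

5.7 meV

k_BT = 0.08617 × 1710 K = 147.4 meV.
Eᵢ/kT = 0, 3.813, 4.993.
Z = Σ gᵢe^(−Eᵢ/kT) = 6·e^(−0) + 2·e^(−3.813) + 2·e^(−4.993) = 6.000 + 0.04416 + 0.01357 = 6.058.
⟨E⟩ = Σ Eᵢ gᵢe^(−Eᵢ/kT) / Z = (0·6.000 + 562·0.04416 + 736·0.01357) / 6.058 = 5.7 meV.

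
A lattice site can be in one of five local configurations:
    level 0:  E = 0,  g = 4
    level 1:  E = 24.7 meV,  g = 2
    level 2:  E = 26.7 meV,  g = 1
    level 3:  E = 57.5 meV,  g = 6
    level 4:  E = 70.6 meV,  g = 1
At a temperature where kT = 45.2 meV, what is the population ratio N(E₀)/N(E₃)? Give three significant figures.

2.38

n₀/n₃ = (g₀/g₃) exp[−(E₀−E₃)/kT] = (4/6) × exp(−(-57.5 meV)/(45.2 meV)) = (4/6) × exp(1.2721) = 2.38.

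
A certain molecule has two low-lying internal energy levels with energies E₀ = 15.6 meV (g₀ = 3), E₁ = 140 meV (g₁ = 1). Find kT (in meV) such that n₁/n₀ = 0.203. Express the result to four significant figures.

250.8 meV

n₁/n₀ = (g₁/g₀) exp[−(E₁−E₀)/kT] = 0.203.
⇒ (E₁−E₀)/kT = ln((1/3)/0.203) = ln(1.64204) = 0.495939.
kT = 124.4 meV / 0.495939 = 250.8 meV.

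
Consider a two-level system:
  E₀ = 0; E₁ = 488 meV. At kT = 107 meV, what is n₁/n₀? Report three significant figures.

0.0105

n₁/n₀ = exp[−(E₁−E₀)/kT] = exp(−(488 meV)/(107 meV)) = exp(-4.5607) = 0.0105.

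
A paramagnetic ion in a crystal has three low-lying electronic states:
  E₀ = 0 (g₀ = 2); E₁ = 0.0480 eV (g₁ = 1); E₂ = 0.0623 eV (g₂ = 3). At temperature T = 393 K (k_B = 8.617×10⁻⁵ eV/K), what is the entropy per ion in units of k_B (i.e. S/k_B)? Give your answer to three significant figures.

1.45

k_BT = 8.617×10⁻⁵ × 393 K = 0.033865 eV.
Eᵢ/kT = 0, 1.4174, 1.8397.
Z = Σ gᵢe^(−Eᵢ/kT) = 2·e^(−0) + 1·e^(−1.4174) + 3·e^(−1.8397) = 2.0000 + 0.24234 + 0.47660 = 2.7189.
⟨E⟩ = Σ EᵢPᵢ = 0.015199 eV.
S/k_B = ln Z + ⟨E⟩/kT = ln(2.7189) + 0.015199/0.033865 = 1.0002 + 0.44881 = 1.45.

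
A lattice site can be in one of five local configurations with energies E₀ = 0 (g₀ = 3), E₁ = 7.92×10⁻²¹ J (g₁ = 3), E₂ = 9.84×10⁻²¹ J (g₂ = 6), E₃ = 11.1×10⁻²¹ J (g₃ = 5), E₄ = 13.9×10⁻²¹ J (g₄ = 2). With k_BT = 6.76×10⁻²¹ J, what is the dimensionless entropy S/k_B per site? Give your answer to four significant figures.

Eᵢ/kT = 0, 1.17160, 1.45562, 1.64201, 2.05621.
Z = Σ gᵢe^(−Eᵢ/kT) = 3·e^(−0) + 3·e^(−1.17160) + 6·e^(−1.45562) + 5·e^(−1.64201) + 2·e^(−2.05621) = 3.00000 + 0.929612 + 1.39953 + 0.967953 + 0.255876 = 6.55297.
⟨E⟩ = Σ EᵢPᵢ = 5.40745 ×10⁻²¹ J.
S/k_B = ln Z + ⟨E⟩/kT = ln(6.55297) + 5.40745/6.76 = 1.87992 + 0.799919 = 2.680.

2.680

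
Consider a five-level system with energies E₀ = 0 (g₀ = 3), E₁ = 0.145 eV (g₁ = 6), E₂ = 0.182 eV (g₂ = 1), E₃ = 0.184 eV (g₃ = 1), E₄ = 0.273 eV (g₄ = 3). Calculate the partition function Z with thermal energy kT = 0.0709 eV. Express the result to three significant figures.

Eᵢ/kT = 0, 2.0451, 2.5670, 2.5952, 3.8505.
Z = Σ gᵢe^(−Eᵢ/kT) = 3·e^(−0) + 6·e^(−2.0451) + 1·e^(−2.5670) + 1·e^(−2.5952) + 3·e^(−3.8505) = 3.0000 + 0.77620 + 0.076765 + 0.074631 + 0.063807 = 3.9914.

Z = 3.99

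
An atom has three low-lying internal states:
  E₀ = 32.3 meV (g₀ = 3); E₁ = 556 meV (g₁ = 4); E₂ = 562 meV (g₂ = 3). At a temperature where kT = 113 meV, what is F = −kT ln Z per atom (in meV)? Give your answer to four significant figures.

-94.32 meV

Eᵢ/kT = 0.285841, 4.92035, 4.97345.
Z = Σ gᵢe^(−Eᵢ/kT) = 3·e^(−0.285841) + 4·e^(−4.92035) + 3·e^(−4.97345) = 2.25415 + 0.0291863 + 0.0207577 = 2.30409.
F = −kT ln Z = −113 × ln(2.30409) = −113 × 0.834686 = -94.32 meV.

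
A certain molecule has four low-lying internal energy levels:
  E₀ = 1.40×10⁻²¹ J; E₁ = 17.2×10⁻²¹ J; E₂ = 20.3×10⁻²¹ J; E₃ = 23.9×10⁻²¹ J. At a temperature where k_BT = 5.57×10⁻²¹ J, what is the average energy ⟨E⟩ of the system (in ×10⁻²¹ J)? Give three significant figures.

Eᵢ/kT = 0.25135, 3.0880, 3.6445, 4.2908.
Z = Σ e^(−Eᵢ/kT) = e^(−0.25135) + e^(−3.0880) + e^(−3.6445) + e^(−4.2908) = 0.77775 + 0.045593 + 0.026134 + 0.013694 = 0.86317.
⟨E⟩ = Σ Eᵢ e^(−Eᵢ/kT) / Z = (1.40·0.77775 + 17.2·0.045593 + 20.3·0.026134 + 23.9·0.013694) / 0.86317 = 3.16 ×10⁻²¹ J.

3.16 ×10⁻²¹ J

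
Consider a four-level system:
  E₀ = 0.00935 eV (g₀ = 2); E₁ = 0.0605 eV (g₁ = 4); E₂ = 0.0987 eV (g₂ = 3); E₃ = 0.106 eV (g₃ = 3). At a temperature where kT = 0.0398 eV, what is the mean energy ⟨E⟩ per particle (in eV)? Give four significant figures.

0.03932 eV

Eᵢ/kT = 0.234925, 1.52010, 2.47990, 2.66332.
Z = Σ gᵢe^(−Eᵢ/kT) = 2·e^(−0.234925) + 4·e^(−1.52010) + 3·e^(−2.47990) + 3·e^(−2.66332) = 1.58126 + 0.874760 + 0.251255 + 0.209149 = 2.91642.
⟨E⟩ = Σ Eᵢ gᵢe^(−Eᵢ/kT) / Z = (0.00935·1.58126 + 0.0605·0.874760 + 0.0987·0.251255 + 0.106·0.209149) / 2.91642 = 0.03932 eV.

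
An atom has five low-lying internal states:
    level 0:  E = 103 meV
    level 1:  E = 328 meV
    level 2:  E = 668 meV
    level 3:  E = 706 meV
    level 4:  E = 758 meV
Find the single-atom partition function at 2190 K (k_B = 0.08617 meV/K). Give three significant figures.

Z = 0.826

k_BT = 0.08617 × 2190 K = 188.71 meV.
Eᵢ/kT = 0.54581, 1.7381, 3.5398, 3.7412, 4.0167.
Z = Σ e^(−Eᵢ/kT) = e^(−0.54581) + e^(−1.7381) + e^(−3.5398) + e^(−3.7412) + e^(−4.0167) = 0.57937 + 0.17585 + 0.029019 + 0.023726 + 0.018012 = 0.82598.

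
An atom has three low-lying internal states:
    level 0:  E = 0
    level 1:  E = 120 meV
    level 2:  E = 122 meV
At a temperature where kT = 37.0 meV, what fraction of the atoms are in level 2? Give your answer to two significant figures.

0.034

Eᵢ/kT = 0, 3.243, 3.297.
Z = Σ e^(−Eᵢ/kT) = e^(−0) + e^(−3.243) + e^(−3.297) = 1.000 + 0.03905 + 0.03699 = 1.076.
P₂ = e^(−E₂/kT) / Z = 0.03699/1.076 = 0.034.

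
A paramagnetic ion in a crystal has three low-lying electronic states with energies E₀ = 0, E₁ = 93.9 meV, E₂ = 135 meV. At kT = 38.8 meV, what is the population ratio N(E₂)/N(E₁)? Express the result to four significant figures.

0.3467

n₂/n₁ = exp[−(E₂−E₁)/kT] = exp(−(41.1 meV)/(38.8 meV)) = exp(-1.05928) = 0.3467.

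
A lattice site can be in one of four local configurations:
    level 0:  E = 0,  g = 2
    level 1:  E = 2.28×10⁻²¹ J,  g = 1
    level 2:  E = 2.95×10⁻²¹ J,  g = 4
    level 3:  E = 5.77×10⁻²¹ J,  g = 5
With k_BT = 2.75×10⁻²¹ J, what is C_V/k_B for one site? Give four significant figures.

0.5379

Eᵢ/kT = 0, 0.829091, 1.07273, 2.09818.
Z = Σ gᵢe^(−Eᵢ/kT) = 2·e^(−0) + 1·e^(−0.829091) + 4·e^(−1.07273) + 5·e^(−2.09818) = 2.00000 + 0.436446 + 1.36829 + 0.613398 = 4.41813.
⟨E⟩ = 1.93993, ⟨E²⟩ = 7.83095.
C_V/k_B = (⟨E²⟩ − ⟨E⟩²)/(kT)² = (7.83095 − 3.76333)/7.56250 = 0.5379.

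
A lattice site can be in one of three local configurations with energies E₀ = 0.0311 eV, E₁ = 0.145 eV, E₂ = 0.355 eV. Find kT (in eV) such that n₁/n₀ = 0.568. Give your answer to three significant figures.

0.201 eV

n₁/n₀ = exp[−(E₁−E₀)/kT] = 0.568.
⇒ (E₁−E₀)/kT = ln(1/0.568) = ln(1.7606) = 0.56565.
kT = 0.1139 eV / 0.56565 = 0.201 eV.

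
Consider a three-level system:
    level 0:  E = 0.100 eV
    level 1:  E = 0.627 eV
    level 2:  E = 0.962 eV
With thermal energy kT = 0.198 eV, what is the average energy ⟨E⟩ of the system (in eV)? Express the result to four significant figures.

0.1442 eV

Eᵢ/kT = 0.505051, 3.16667, 4.85859.
Z = Σ e^(−Eᵢ/kT) = e^(−0.505051) + e^(−3.16667) + e^(−4.85859) = 0.603475 + 0.0421437 + 0.00776142 = 0.653380.
⟨E⟩ = Σ Eᵢ e^(−Eᵢ/kT) / Z = (0.100·0.603475 + 0.627·0.0421437 + 0.962·0.00776142) / 0.653380 = 0.1442 eV.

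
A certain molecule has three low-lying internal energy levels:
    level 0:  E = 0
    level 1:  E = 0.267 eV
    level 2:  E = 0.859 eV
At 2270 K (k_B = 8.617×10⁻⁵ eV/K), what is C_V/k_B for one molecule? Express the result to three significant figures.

k_BT = 8.617×10⁻⁵ × 2270 K = 0.19561 eV.
Eᵢ/kT = 0, 1.3650, 4.3914.
Z = Σ e^(−Eᵢ/kT) = e^(−0) + e^(−1.3650) + e^(−4.3914) = 1.0000 + 0.25538 + 0.012383 = 1.2678.
⟨E⟩ = 0.062173 eV, ⟨E²⟩ = 0.021567 eV².
C_V/k_B = (⟨E²⟩ − ⟨E⟩²)/(kT)² = (0.021567 − 0.0038655)/0.038263 = 0.463.

0.463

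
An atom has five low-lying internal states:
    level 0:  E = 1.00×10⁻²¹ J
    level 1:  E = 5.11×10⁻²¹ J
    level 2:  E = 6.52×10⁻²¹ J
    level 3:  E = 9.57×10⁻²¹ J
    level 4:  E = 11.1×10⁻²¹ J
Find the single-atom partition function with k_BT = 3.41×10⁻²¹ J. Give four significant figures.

Z = 1.216

Eᵢ/kT = 0.293255, 1.49853, 1.91202, 2.80645, 3.25513.
Z = Σ e^(−Eᵢ/kT) = e^(−0.293255) + e^(−1.49853) + e^(−1.91202) + e^(−2.80645) + e^(−3.25513) = 0.745832 + 0.223458 + 0.147782 + 0.0604191 + 0.0385758 = 1.21607.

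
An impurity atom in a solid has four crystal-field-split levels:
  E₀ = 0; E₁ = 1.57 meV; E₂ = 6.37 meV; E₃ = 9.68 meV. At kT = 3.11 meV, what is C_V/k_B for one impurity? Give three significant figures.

Eᵢ/kT = 0, 0.50482, 2.0482, 3.1125.
Z = Σ e^(−Eᵢ/kT) = e^(−0) + e^(−0.50482) + e^(−2.0482) + e^(−3.1125) = 1.0000 + 0.60361 + 0.12897 + 0.044490 = 1.7771.
⟨E⟩ = 1.2379 meV, ⟨E²⟩ = 6.1279 meV².
C_V/k_B = (⟨E²⟩ − ⟨E⟩²)/(kT)² = (6.1279 − 1.5324)/9.6721 = 0.475.

0.475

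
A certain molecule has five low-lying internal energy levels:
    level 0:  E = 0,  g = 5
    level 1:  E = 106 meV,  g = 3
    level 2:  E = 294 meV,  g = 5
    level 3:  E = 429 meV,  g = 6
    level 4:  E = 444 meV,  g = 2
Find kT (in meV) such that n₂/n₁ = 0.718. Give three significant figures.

n₂/n₁ = (g₂/g₁) exp[−(E₂−E₁)/kT] = 0.718.
⇒ (E₂−E₁)/kT = ln((5/3)/0.718) = ln(2.3213) = 0.84213.
kT = 188 meV / 0.84213 = 223 meV.

223 meV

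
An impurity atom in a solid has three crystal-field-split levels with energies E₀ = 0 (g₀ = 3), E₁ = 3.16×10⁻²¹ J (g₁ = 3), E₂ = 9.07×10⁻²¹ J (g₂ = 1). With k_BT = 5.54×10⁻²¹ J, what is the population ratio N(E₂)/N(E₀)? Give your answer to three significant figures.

0.0648

n₂/n₀ = (g₂/g₀) exp[−(E₂−E₀)/kT] = (1/3) × exp(−(9.07 ×10⁻²¹ J)/(5.54 ×10⁻²¹ J)) = (1/3) × exp(-1.6372) = 0.0648.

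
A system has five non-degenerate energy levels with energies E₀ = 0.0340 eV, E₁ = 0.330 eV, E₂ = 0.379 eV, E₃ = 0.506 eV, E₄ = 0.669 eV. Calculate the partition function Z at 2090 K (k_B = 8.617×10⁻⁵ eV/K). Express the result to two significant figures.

Z = 1.2

k_BT = 8.617×10⁻⁵ × 2090 K = 0.1801 eV.
Eᵢ/kT = 0.1888, 1.832, 2.104, 2.810, 3.715.
Z = Σ e^(−Eᵢ/kT) = e^(−0.1888) + e^(−1.832) + e^(−2.104) + e^(−2.810) + e^(−3.715) = 0.8280 + 0.1601 + 0.1220 + 0.06020 + 0.02436 = 1.195.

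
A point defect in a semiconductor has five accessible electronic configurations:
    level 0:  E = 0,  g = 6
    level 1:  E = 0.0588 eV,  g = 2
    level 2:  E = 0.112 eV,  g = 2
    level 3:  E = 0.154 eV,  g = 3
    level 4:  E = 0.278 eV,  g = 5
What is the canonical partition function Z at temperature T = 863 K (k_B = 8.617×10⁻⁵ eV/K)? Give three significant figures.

Z = 7.85

k_BT = 8.617×10⁻⁵ × 863 K = 0.074365 eV.
Eᵢ/kT = 0, 0.79069, 1.5061, 2.0709, 3.7383.
Z = Σ gᵢe^(−Eᵢ/kT) = 6·e^(−0) + 2·e^(−0.79069) + 2·e^(−1.5061) + 3·e^(−2.0709) + 5·e^(−3.7383) = 6.0000 + 0.90706 + 0.44355 + 0.37822 + 0.11897 = 7.8478.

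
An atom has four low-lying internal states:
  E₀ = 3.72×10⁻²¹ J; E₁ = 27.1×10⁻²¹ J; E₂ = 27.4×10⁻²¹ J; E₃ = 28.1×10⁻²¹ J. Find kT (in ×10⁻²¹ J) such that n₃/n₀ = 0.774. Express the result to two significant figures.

95 ×10⁻²¹ J

n₃/n₀ = exp[−(E₃−E₀)/kT] = 0.774.
⇒ (E₃−E₀)/kT = ln(1/0.774) = ln(1.292) = 0.2562.
kT = 24.38 ×10⁻²¹ J / 0.2562 = 95 ×10⁻²¹ J.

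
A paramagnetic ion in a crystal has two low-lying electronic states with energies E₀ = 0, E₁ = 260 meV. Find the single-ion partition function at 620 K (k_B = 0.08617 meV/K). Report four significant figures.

Z = 1.008

k_BT = 0.08617 × 620 K = 53.4254 meV.
Eᵢ/kT = 0, 4.86660.
Z = Σ e^(−Eᵢ/kT) = e^(−0) + e^(−4.86660) = 1.00000 + 0.00769950 = 1.00770.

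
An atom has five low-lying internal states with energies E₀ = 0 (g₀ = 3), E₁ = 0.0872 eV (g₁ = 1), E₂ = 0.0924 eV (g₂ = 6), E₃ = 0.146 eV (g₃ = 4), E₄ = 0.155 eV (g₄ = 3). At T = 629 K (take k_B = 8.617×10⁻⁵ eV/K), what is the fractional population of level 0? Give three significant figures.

k_BT = 8.617×10⁻⁵ × 629 K = 0.054201 eV.
Eᵢ/kT = 0, 1.6088, 1.7048, 2.6937, 2.8597.
Z = Σ gᵢe^(−Eᵢ/kT) = 3·e^(−0) + 1·e^(−1.6088) + 6·e^(−1.7048) + 4·e^(−2.6937) + 3·e^(−2.8597) = 3.0000 + 0.20013 + 1.0909 + 0.27052 + 0.17186 = 4.7334.
P₀ = g₀ e^(−E₀/kT) / Z = 3.0000/4.7334 = 0.634.

0.634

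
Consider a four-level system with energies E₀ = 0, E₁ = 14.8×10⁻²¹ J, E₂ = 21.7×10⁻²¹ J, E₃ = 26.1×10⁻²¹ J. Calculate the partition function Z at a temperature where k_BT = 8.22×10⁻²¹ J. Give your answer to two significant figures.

Z = 1.3

Eᵢ/kT = 0, 1.800, 2.640, 3.175.
Z = Σ e^(−Eᵢ/kT) = e^(−0) + e^(−1.800) + e^(−2.640) + e^(−3.175) = 1.000 + 0.1653 + 0.07136 + 0.04179 = 1.278.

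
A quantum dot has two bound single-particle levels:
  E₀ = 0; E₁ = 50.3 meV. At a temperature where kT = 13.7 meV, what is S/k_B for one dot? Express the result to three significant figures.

0.116

Eᵢ/kT = 0, 3.6715.
Z = Σ e^(−Eᵢ/kT) = e^(−0) + e^(−3.6715) = 1.0000 + 0.025438 = 1.0254.
⟨E⟩ = Σ EᵢPᵢ = 1.2478 meV.
S/k_B = ln Z + ⟨E⟩/kT = ln(1.0254) + 1.2478/13.7 = 0.025083 + 0.091080 = 0.116.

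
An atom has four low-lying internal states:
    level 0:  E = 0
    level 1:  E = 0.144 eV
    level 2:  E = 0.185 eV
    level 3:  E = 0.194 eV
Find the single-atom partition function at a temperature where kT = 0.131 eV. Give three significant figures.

Z = 1.80

Eᵢ/kT = 0, 1.0992, 1.4122, 1.4809.
Z = Σ e^(−Eᵢ/kT) = e^(−0) + e^(−1.0992) + e^(−1.4122) + e^(−1.4809) = 1.0000 + 0.33314 + 0.24361 + 0.22743 = 1.8042.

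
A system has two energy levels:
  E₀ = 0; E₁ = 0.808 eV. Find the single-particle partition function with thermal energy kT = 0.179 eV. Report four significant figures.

Eᵢ/kT = 0, 4.51397.
Z = Σ e^(−Eᵢ/kT) = e^(−0) + e^(−4.51397) = 1.00000 + 0.0109549 = 1.01095.

Z = 1.011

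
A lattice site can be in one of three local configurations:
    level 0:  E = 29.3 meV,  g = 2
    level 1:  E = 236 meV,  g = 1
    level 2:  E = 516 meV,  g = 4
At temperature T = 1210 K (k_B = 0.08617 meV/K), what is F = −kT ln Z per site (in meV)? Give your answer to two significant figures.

k_BT = 0.08617 × 1210 K = 104.3 meV.
Eᵢ/kT = 0.2809, 2.263, 4.947.
Z = Σ gᵢe^(−Eᵢ/kT) = 2·e^(−0.2809) + 1·e^(−2.263) + 4·e^(−4.947) = 1.510 + 0.1040 + 0.02842 = 1.642.
F = −kT ln Z = −104.3 × ln(1.642) = −104.3 × 0.4959 = -52 meV.

-52 meV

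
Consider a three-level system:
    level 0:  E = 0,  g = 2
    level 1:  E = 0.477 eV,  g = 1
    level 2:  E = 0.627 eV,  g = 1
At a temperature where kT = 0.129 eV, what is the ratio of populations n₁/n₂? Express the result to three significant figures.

n₁/n₂ = (g₁/g₂) exp[−(E₁−E₂)/kT] = (1/1) × exp(−(-0.150 eV)/(0.129 eV)) = (1/1) × exp(1.1628) = 3.20.

3.20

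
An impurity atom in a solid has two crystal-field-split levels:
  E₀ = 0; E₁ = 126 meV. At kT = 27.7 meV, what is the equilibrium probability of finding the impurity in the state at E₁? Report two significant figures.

Eᵢ/kT = 0, 4.549.
Z = Σ e^(−Eᵢ/kT) = e^(−0) + e^(−4.549) = 1.000 + 0.01058 = 1.011.
P₁ = e^(−E₁/kT) / Z = 0.01058/1.011 = 0.010.

0.010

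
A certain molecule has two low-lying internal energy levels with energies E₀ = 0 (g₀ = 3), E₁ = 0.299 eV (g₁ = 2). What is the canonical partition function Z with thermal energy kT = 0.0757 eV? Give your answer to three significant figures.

Eᵢ/kT = 0, 3.9498.
Z = Σ gᵢe^(−Eᵢ/kT) = 3·e^(−0) + 2·e^(−3.9498) = 3.0000 + 0.038517 = 3.0385.

Z = 3.04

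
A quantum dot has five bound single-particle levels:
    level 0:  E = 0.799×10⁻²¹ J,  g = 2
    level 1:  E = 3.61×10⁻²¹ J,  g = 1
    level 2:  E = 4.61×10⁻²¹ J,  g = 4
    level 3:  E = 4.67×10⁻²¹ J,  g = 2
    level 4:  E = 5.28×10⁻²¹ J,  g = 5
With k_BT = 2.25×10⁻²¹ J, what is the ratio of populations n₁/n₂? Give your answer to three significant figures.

0.390

n₁/n₂ = (g₁/g₂) exp[−(E₁−E₂)/kT] = (1/4) × exp(−(-1.00 ×10⁻²¹ J)/(2.25 ×10⁻²¹ J)) = (1/4) × exp(0.44444) = 0.390.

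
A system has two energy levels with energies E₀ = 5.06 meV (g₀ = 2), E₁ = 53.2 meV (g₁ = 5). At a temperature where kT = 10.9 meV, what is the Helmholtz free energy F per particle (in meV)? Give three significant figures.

-2.82 meV

Eᵢ/kT = 0.46422, 4.8807.
Z = Σ gᵢe^(−Eᵢ/kT) = 2·e^(−0.46422) + 5·e^(−4.8807) = 1.2573 + 0.037958 = 1.2953.
F = −kT ln Z = −10.9 × ln(1.2953) = −10.9 × 0.25874 = -2.82 meV.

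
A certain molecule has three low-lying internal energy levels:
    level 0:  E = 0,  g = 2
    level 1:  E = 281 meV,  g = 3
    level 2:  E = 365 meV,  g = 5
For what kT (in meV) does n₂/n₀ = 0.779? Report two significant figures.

310 meV

n₂/n₀ = (g₂/g₀) exp[−(E₂−E₀)/kT] = 0.779.
⇒ (E₂−E₀)/kT = ln((5/2)/0.779) = ln(3.209) = 1.166.
kT = 365 meV / 1.166 = 310 meV.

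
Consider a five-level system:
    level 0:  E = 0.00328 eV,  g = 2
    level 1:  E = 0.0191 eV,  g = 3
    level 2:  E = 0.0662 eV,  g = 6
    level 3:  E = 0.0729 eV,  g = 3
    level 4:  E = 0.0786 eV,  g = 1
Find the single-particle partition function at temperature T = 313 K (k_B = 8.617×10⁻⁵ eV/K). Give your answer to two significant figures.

k_BT = 8.617×10⁻⁵ × 313 K = 0.02697 eV.
Eᵢ/kT = 0.1216, 0.7082, 2.455, 2.703, 2.914.
Z = Σ gᵢe^(−Eᵢ/kT) = 2·e^(−0.1216) + 3·e^(−0.7082) + 6·e^(−2.455) + 3·e^(−2.703) + 1·e^(−2.914) = 1.771 + 1.478 + 0.5152 + 0.2010 + 0.05426 = 4.019.

Z = 4.0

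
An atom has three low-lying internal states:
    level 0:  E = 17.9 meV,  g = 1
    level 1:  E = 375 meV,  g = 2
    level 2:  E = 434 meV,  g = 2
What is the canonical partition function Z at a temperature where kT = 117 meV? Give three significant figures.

Eᵢ/kT = 0.15299, 3.2051, 3.7094.
Z = Σ gᵢe^(−Eᵢ/kT) = 1·e^(−0.15299) + 2·e^(−3.2051) + 2·e^(−3.7094) = 0.85814 + 0.081110 + 0.048984 = 0.98823.

Z = 0.988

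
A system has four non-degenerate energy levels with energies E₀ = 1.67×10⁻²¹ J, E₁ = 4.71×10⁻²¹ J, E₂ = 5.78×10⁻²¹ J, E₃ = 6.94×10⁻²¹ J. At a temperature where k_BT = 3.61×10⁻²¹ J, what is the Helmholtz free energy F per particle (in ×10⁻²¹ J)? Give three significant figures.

Eᵢ/kT = 0.46260, 1.3047, 1.6011, 1.9224.
Z = Σ e^(−Eᵢ/kT) = e^(−0.46260) + e^(−1.3047) + e^(−1.6011) + e^(−1.9224) = 0.62964 + 0.27125 + 0.20167 + 0.14626 = 1.2488.
F = −kT ln Z = −3.61 × ln(1.2488) = −3.61 × 0.22218 = -0.802 ×10⁻²¹ J.

-0.802 ×10⁻²¹ J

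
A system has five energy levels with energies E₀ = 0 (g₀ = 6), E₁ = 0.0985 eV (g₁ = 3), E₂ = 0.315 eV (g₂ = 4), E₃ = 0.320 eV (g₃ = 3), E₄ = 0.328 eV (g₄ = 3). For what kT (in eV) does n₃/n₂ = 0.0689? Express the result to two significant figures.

n₃/n₂ = (g₃/g₂) exp[−(E₃−E₂)/kT] = 0.0689.
⇒ (E₃−E₂)/kT = ln((3/4)/0.0689) = ln(10.89) = 2.388.
kT = 0.005 eV / 2.388 = 0.0021 eV.

0.0021 eV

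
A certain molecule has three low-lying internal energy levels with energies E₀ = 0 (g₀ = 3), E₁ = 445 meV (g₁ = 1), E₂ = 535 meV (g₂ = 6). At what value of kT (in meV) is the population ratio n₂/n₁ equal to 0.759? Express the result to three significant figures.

43.5 meV

n₂/n₁ = (g₂/g₁) exp[−(E₂−E₁)/kT] = 0.759.
⇒ (E₂−E₁)/kT = ln((6/1)/0.759) = ln(7.9051) = 2.0675.
kT = 90 meV / 2.0675 = 43.5 meV.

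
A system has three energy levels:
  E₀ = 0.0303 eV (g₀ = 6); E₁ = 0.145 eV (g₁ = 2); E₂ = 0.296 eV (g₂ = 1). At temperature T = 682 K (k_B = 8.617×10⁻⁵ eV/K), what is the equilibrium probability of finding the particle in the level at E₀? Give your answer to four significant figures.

k_BT = 8.617×10⁻⁵ × 682 K = 0.0587679 eV.
Eᵢ/kT = 0.515588, 2.46733, 5.03676.
Z = Σ gᵢe^(−Eᵢ/kT) = 6·e^(−0.515588) + 2·e^(−2.46733) + 1·e^(−5.03676) = 3.58290 + 0.169622 + 0.00649476 = 3.75902.
P₀ = g₀ e^(−E₀/kT) / Z = 3.58290/3.75902 = 0.9531.

0.9531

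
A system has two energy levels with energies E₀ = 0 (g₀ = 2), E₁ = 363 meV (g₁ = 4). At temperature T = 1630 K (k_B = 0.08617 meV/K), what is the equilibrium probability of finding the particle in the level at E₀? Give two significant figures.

0.87

k_BT = 0.08617 × 1630 K = 140.5 meV.
Eᵢ/kT = 0, 2.584.
Z = Σ gᵢe^(−Eᵢ/kT) = 2·e^(−0) + 4·e^(−2.584) = 2.000 + 0.3019 = 2.302.
P₀ = g₀ e^(−E₀/kT) / Z = 2.000/2.302 = 0.87.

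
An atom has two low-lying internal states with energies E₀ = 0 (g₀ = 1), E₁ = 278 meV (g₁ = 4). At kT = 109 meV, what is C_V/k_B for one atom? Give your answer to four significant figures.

Eᵢ/kT = 0, 2.55046.
Z = Σ gᵢe^(−Eᵢ/kT) = 1·e^(−0) + 4·e^(−2.55046) = 1.00000 + 0.312183 = 1.31218.
⟨E⟩ = 66.1395 meV, ⟨E²⟩ = 18386.8 meV².
C_V/k_B = (⟨E²⟩ − ⟨E⟩²)/(kT)² = (18386.8 − 4374.43)/11881.0 = 1.179.

1.179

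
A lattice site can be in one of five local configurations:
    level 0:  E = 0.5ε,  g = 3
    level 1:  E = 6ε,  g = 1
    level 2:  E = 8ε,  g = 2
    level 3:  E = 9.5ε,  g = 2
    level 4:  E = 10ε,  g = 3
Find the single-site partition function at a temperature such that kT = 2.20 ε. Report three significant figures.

Z = 2.57

Eᵢ/kT = 0.22727, 2.7273, 3.6364, 4.3182, 4.5455.
Z = Σ gᵢe^(−Eᵢ/kT) = 3·e^(−0.22727) + 1·e^(−2.7273) + 2·e^(−3.6364) + 2·e^(−4.3182) + 3·e^(−4.5455) = 2.3901 + 0.065396 + 0.052694 + 0.026648 + 0.031845 = 2.5667.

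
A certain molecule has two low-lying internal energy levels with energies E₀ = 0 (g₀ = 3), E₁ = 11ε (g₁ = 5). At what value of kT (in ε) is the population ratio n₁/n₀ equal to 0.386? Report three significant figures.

n₁/n₀ = (g₁/g₀) exp[−(E₁−E₀)/kT] = 0.386.
⇒ (E₁−E₀)/kT = ln((5/3)/0.386) = ln(4.3178) = 1.4627.
kT = 11ε / 1.4627 = 7.52 ε.

7.52 ε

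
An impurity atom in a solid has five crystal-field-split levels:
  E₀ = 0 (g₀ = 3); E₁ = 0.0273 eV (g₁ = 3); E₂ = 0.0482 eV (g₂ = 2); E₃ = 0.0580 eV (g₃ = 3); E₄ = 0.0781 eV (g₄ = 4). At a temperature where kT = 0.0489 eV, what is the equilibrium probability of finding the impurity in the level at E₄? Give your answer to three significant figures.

0.113

Eᵢ/kT = 0, 0.55828, 0.98569, 1.1861, 1.5971.
Z = Σ gᵢe^(−Eᵢ/kT) = 3·e^(−0) + 3·e^(−0.55828) + 2·e^(−0.98569) + 3·e^(−1.1861) + 4·e^(−1.5971) = 3.0000 + 1.7166 + 0.74636 + 0.91623 + 0.80993 = 7.1891.
P₄ = g₄ e^(−E₄/kT) / Z = 0.80993/7.1891 = 0.113.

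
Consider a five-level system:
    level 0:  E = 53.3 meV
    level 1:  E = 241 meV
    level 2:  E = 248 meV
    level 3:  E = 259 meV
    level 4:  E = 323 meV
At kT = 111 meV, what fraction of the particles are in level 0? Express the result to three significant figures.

0.624

Eᵢ/kT = 0.48018, 2.1712, 2.2342, 2.3333, 2.9099.
Z = Σ e^(−Eᵢ/kT) = e^(−0.48018) + e^(−2.1712) + e^(−2.2342) + e^(−2.3333) + e^(−2.9099) = 0.61867 + 0.11404 + 0.10708 + 0.096975 + 0.054481 = 0.99125.
P₀ = e^(−E₀/kT) / Z = 0.61867/0.99125 = 0.624.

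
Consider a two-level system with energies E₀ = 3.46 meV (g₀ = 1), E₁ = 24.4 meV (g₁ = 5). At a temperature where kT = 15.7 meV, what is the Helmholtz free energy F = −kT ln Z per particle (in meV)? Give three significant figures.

Eᵢ/kT = 0.22038, 1.5541.
Z = Σ gᵢe^(−Eᵢ/kT) = 1·e^(−0.22038) + 5·e^(−1.5541) = 0.80221 + 1.0569 = 1.8591.
F = −kT ln Z = −15.7 × ln(1.8591) = −15.7 × 0.62009 = -9.74 meV.

-9.74 meV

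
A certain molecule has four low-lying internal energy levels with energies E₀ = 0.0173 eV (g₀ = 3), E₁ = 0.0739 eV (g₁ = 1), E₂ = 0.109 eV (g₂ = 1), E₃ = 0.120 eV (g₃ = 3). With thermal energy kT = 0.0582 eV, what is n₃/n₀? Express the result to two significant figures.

n₃/n₀ = (g₃/g₀) exp[−(E₃−E₀)/kT] = (3/3) × exp(−(0.1027 eV)/(0.0582 eV)) = (3/3) × exp(-1.765) = 0.17.

0.17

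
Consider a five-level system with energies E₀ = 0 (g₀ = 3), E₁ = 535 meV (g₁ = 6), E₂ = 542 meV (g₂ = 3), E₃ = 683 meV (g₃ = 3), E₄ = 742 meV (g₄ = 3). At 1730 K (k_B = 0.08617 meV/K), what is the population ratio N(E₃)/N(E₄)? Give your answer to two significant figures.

k_BT = 0.08617 × 1730 K = 149.1 meV.
n₃/n₄ = (g₃/g₄) exp[−(E₃−E₄)/kT] = (3/3) × exp(−(-59 meV)/(149.1 meV)) = (3/3) × exp(0.3957) = 1.5.

1.5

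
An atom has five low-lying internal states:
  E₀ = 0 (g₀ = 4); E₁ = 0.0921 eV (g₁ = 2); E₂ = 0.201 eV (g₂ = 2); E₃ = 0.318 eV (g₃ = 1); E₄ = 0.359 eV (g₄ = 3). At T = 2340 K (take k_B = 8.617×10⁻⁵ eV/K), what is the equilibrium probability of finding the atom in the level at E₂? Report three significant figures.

0.110

k_BT = 8.617×10⁻⁵ × 2340 K = 0.20164 eV.
Eᵢ/kT = 0, 0.45675, 0.99683, 1.5771, 1.7804.
Z = Σ gᵢe^(−Eᵢ/kT) = 4·e^(−0) + 2·e^(−0.45675) + 2·e^(−0.99683) + 1·e^(−1.5771) + 3·e^(−1.7804) = 4.0000 + 1.2667 + 0.73809 + 0.20657 + 0.50571 = 6.7171.
P₂ = g₂ e^(−E₂/kT) / Z = 0.73809/6.7171 = 0.110.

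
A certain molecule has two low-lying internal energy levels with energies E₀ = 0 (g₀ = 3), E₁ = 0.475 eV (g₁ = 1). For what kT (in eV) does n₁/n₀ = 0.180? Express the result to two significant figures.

n₁/n₀ = (g₁/g₀) exp[−(E₁−E₀)/kT] = 0.180.
⇒ (E₁−E₀)/kT = ln((1/3)/0.180) = ln(1.852) = 0.6163.
kT = 0.475 eV / 0.6163 = 0.77 eV.

0.77 eV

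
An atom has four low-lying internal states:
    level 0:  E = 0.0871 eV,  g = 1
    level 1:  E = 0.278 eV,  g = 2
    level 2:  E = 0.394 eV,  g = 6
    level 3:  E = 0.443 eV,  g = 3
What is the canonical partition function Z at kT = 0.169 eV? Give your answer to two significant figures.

Eᵢ/kT = 0.5154, 1.645, 2.331, 2.621.
Z = Σ gᵢe^(−Eᵢ/kT) = 1·e^(−0.5154) + 2·e^(−1.645) + 6·e^(−2.331) + 3·e^(−2.621) = 0.5973 + 0.3860 + 0.5832 + 0.2182 = 1.785.

Z = 1.8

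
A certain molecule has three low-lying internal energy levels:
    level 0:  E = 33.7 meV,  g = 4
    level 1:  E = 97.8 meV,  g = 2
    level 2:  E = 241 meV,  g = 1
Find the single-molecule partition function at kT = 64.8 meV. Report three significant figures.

Z = 2.84

Eᵢ/kT = 0.52006, 1.5093, 3.7191.
Z = Σ gᵢe^(−Eᵢ/kT) = 4·e^(−0.52006) + 2·e^(−1.5093) + 1·e^(−3.7191) = 2.3779 + 0.44213 + 0.024256 = 2.8443.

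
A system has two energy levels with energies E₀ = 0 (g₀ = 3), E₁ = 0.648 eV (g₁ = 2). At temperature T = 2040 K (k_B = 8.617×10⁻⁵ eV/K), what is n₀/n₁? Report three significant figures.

59.8

k_BT = 8.617×10⁻⁵ × 2040 K = 0.17579 eV.
n₀/n₁ = (g₀/g₁) exp[−(E₀−E₁)/kT] = (3/2) × exp(−(-0.648 eV)/(0.17579 eV)) = (3/2) × exp(3.6862) = 59.8.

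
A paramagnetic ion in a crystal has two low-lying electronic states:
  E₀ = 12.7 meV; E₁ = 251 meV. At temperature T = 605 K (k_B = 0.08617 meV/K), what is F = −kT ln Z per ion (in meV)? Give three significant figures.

k_BT = 0.08617 × 605 K = 52.133 meV.
Eᵢ/kT = 0.24361, 4.8146.
Z = Σ e^(−Eᵢ/kT) = e^(−0.24361) + e^(−4.8146) = 0.78379 + 0.0081105 = 0.79190.
F = −kT ln Z = −52.133 × ln(0.79190) = −52.133 × -0.23332 = 12.2 meV.

12.2 meV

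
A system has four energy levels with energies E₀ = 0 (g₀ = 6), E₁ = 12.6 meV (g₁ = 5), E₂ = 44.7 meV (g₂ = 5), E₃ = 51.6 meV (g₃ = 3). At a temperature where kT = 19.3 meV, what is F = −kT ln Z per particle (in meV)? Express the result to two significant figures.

Eᵢ/kT = 0, 0.6528, 2.316, 2.674.
Z = Σ gᵢe^(−Eᵢ/kT) = 6·e^(−0) + 5·e^(−0.6528) + 5·e^(−2.316) + 3·e^(−2.674) = 6.000 + 2.603 + 0.4933 + 0.2069 = 9.303.
F = −kT ln Z = −19.3 × ln(9.303) = −19.3 × 2.230 = -43 meV.

-43 meV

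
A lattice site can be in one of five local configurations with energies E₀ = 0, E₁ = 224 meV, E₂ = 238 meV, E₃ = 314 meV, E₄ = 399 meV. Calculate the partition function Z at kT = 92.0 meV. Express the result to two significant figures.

Eᵢ/kT = 0, 2.435, 2.587, 3.413, 4.337.
Z = Σ e^(−Eᵢ/kT) = e^(−0) + e^(−2.435) + e^(−2.587) + e^(−3.413) + e^(−4.337) = 1.000 + 0.08760 + 0.07525 + 0.03294 + 0.01308 = 1.209.

Z = 1.2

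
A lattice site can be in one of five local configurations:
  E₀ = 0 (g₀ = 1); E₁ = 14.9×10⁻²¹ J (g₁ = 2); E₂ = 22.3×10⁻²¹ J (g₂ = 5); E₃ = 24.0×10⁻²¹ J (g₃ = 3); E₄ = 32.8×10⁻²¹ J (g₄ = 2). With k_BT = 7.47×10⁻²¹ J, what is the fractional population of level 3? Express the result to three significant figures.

0.0723

Eᵢ/kT = 0, 1.9946, 2.9853, 3.2129, 4.3909.
Z = Σ gᵢe^(−Eᵢ/kT) = 1·e^(−0) + 2·e^(−1.9946) + 5·e^(−2.9853) + 3·e^(−3.2129) + 2·e^(−4.3909) = 1.0000 + 0.27214 + 0.25262 + 0.12072 + 0.024779 = 1.6703.
P₃ = g₃ e^(−E₃/kT) / Z = 0.12072/1.6703 = 0.0723.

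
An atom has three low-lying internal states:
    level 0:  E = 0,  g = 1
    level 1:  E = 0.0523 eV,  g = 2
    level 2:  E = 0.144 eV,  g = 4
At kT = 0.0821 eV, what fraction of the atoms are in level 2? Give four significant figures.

Eᵢ/kT = 0, 0.637028, 1.75396.
Z = Σ gᵢe^(−Eᵢ/kT) = 1·e^(−0) + 2·e^(−0.637028) + 4·e^(−1.75396) = 1.00000 + 1.05772 + 0.692349 = 2.75007.
P₂ = g₂ e^(−E₂/kT) / Z = 0.692349/2.75007 = 0.2518.

0.2518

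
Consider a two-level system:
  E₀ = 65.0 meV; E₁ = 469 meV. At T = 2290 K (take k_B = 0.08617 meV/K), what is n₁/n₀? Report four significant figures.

0.1291

k_BT = 0.08617 × 2290 K = 197.329 meV.
n₁/n₀ = exp[−(E₁−E₀)/kT] = exp(−(404.0 meV)/(197.329 meV)) = exp(-2.04734) = 0.1291.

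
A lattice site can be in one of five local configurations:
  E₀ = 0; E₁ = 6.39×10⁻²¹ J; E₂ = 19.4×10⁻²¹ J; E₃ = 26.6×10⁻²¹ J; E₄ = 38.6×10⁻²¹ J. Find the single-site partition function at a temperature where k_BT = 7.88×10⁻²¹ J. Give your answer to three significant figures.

Z = 1.57

Eᵢ/kT = 0, 0.81091, 2.4619, 3.3756, 4.8985.
Z = Σ e^(−Eᵢ/kT) = e^(−0) + e^(−0.81091) + e^(−2.4619) + e^(−3.3756) + e^(−4.8985) = 1.0000 + 0.44445 + 0.085273 + 0.034198 + 0.0074578 = 1.5714.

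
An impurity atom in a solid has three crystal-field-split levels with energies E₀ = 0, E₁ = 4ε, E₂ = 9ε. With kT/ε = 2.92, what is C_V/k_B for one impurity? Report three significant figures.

0.560

Eᵢ/kT = 0, 1.3699, 3.0822.
Z = Σ e^(−Eᵢ/kT) = e^(−0) + e^(−1.3699) + e^(−3.0822) = 1.0000 + 0.25413 + 0.045858 = 1.3000.
⟨E⟩ = 1.0994 ε, ⟨E²⟩ = 5.9851 ε².
C_V/k_B = (⟨E²⟩ − ⟨E⟩²)/(kT)² = (5.9851 − 1.2087)/8.5264 = 0.560.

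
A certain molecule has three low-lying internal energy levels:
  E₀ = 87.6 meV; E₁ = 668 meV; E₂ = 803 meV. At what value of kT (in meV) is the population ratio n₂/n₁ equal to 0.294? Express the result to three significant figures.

110 meV

n₂/n₁ = exp[−(E₂−E₁)/kT] = 0.294.
⇒ (E₂−E₁)/kT = ln(1/0.294) = ln(3.4014) = 1.2242.
kT = 135 meV / 1.2242 = 110 meV.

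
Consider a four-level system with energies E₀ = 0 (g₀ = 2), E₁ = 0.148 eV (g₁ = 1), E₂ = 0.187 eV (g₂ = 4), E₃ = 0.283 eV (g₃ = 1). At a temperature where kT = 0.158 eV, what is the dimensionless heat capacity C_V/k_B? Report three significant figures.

Eᵢ/kT = 0, 0.93671, 1.1835, 1.7911.
Z = Σ gᵢe^(−Eᵢ/kT) = 2·e^(−0) + 1·e^(−0.93671) + 4·e^(−1.1835) + 1·e^(−1.7911) = 2.0000 + 0.39192 + 1.2248 + 0.16678 = 3.7835.
⟨E⟩ = 0.088342 eV, ⟨E²⟩ = 0.017120 eV².
C_V/k_B = (⟨E²⟩ − ⟨E⟩²)/(kT)² = (0.017120 − 0.0078043)/0.024964 = 0.373.

0.373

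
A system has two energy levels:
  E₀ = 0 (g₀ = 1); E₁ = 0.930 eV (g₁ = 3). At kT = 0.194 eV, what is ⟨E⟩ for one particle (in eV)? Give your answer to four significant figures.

0.02254 eV

Eᵢ/kT = 0, 4.79381.
Z = Σ gᵢe^(−Eᵢ/kT) = 1·e^(−0) + 3·e^(−4.79381) = 1.00000 + 0.0248425 = 1.02484.
⟨E⟩ = Σ Eᵢ gᵢe^(−Eᵢ/kT) / Z = (0·1.00000 + 0.930·0.0248425) / 1.02484 = 0.02254 eV.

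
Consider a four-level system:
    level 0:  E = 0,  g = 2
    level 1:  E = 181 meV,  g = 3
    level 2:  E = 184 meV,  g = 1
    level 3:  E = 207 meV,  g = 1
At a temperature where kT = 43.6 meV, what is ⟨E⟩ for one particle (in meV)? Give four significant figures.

Eᵢ/kT = 0, 4.15138, 4.22018, 4.74771.
Z = Σ gᵢe^(−Eᵢ/kT) = 2·e^(−0) + 3·e^(−4.15138) + 1·e^(−4.22018) + 1·e^(−4.74771) = 2.00000 + 0.0472280 + 0.0146960 + 0.00867153 = 2.07060.
⟨E⟩ = Σ Eᵢ gᵢe^(−Eᵢ/kT) / Z = (0·2.00000 + 181·0.0472280 + 184·0.0146960 + 207·0.00867153) / 2.07060 = 6.301 meV.

6.301 meV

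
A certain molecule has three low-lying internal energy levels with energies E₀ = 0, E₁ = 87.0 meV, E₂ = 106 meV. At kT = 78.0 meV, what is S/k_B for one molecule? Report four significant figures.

Eᵢ/kT = 0, 1.11538, 1.35897.
Z = Σ e^(−Eᵢ/kT) = e^(−0) + e^(−1.11538) + e^(−1.35897) = 1.00000 + 0.327791 + 0.256925 = 1.58472.
⟨E⟩ = Σ EᵢPᵢ = 35.1809 meV.
S/k_B = ln Z + ⟨E⟩/kT = ln(1.58472) + 35.1809/78.0 = 0.460408 + 0.451037 = 0.9114.

0.9114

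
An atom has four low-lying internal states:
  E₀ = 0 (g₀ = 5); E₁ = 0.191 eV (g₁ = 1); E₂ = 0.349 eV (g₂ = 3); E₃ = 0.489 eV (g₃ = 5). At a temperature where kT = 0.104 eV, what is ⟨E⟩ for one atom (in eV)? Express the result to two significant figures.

Eᵢ/kT = 0, 1.837, 3.356, 4.702.
Z = Σ gᵢe^(−Eᵢ/kT) = 5·e^(−0) + 1·e^(−1.837) + 3·e^(−3.356) + 5·e^(−4.702) = 5.000 + 0.1593 + 0.1046 + 0.04539 = 5.309.
⟨E⟩ = Σ Eᵢ gᵢe^(−Eᵢ/kT) / Z = (0·5.000 + 0.191·0.1593 + 0.349·0.1046 + 0.489·0.04539) / 5.309 = 0.017 eV.

0.017 eV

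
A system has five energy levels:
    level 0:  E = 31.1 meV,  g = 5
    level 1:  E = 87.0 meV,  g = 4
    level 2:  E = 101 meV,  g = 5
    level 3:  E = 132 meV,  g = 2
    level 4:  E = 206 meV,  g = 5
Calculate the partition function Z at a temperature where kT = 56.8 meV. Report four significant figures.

Z = 4.930

Eᵢ/kT = 0.547535, 1.53169, 1.77817, 2.32394, 3.62676.
Z = Σ gᵢe^(−Eᵢ/kT) = 5·e^(−0.547535) + 4·e^(−1.53169) + 5·e^(−1.77817) + 2·e^(−2.32394) + 5·e^(−3.62676) = 2.89187 + 0.864680 + 0.844735 + 0.195774 + 0.133011 = 4.93007.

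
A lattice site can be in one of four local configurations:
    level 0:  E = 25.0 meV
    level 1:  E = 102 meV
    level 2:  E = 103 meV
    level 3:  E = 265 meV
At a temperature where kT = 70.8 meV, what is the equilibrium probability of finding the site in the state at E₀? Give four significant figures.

Eᵢ/kT = 0.353107, 1.44068, 1.45480, 3.74294.
Z = Σ e^(−Eᵢ/kT) = e^(−0.353107) + e^(−1.44068) + e^(−1.45480) + e^(−3.74294) = 0.702502 + 0.236767 + 0.233447 + 0.0236844 = 1.19640.
P₀ = e^(−E₀/kT) / Z = 0.702502/1.19640 = 0.5872.

0.5872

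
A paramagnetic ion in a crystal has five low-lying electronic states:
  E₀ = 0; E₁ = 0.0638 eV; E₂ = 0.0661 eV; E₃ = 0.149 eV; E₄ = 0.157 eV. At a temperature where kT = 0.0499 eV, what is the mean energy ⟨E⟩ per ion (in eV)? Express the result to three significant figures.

Eᵢ/kT = 0, 1.2786, 1.3246, 2.9860, 3.1463.
Z = Σ e^(−Eᵢ/kT) = e^(−0) + e^(−1.2786) + e^(−1.3246) + e^(−2.9860) + e^(−3.1463) = 1.0000 + 0.27843 + 0.26591 + 0.050489 + 0.043011 = 1.6378.
⟨E⟩ = Σ Eᵢ e^(−Eᵢ/kT) / Z = (0·1.0000 + 0.0638·0.27843 + 0.0661·0.26591 + 0.149·0.050489 + 0.157·0.043011) / 1.6378 = 0.0303 eV.

0.0303 eV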